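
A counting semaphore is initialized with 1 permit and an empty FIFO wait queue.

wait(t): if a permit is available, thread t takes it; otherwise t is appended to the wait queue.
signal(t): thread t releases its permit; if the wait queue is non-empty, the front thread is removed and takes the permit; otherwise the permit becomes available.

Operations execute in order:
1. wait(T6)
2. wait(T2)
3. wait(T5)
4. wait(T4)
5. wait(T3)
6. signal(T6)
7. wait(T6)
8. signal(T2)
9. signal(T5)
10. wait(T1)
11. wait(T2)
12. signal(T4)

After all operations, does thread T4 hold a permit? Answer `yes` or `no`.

Step 1: wait(T6) -> count=0 queue=[] holders={T6}
Step 2: wait(T2) -> count=0 queue=[T2] holders={T6}
Step 3: wait(T5) -> count=0 queue=[T2,T5] holders={T6}
Step 4: wait(T4) -> count=0 queue=[T2,T5,T4] holders={T6}
Step 5: wait(T3) -> count=0 queue=[T2,T5,T4,T3] holders={T6}
Step 6: signal(T6) -> count=0 queue=[T5,T4,T3] holders={T2}
Step 7: wait(T6) -> count=0 queue=[T5,T4,T3,T6] holders={T2}
Step 8: signal(T2) -> count=0 queue=[T4,T3,T6] holders={T5}
Step 9: signal(T5) -> count=0 queue=[T3,T6] holders={T4}
Step 10: wait(T1) -> count=0 queue=[T3,T6,T1] holders={T4}
Step 11: wait(T2) -> count=0 queue=[T3,T6,T1,T2] holders={T4}
Step 12: signal(T4) -> count=0 queue=[T6,T1,T2] holders={T3}
Final holders: {T3} -> T4 not in holders

Answer: no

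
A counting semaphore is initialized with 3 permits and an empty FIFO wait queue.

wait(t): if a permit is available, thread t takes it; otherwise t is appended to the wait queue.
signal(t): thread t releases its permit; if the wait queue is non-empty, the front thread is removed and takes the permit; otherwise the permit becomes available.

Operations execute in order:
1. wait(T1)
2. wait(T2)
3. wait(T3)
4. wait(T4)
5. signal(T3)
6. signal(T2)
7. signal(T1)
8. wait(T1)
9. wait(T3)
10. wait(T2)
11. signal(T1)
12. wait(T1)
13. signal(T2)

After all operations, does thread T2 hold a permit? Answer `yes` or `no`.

Answer: no

Derivation:
Step 1: wait(T1) -> count=2 queue=[] holders={T1}
Step 2: wait(T2) -> count=1 queue=[] holders={T1,T2}
Step 3: wait(T3) -> count=0 queue=[] holders={T1,T2,T3}
Step 4: wait(T4) -> count=0 queue=[T4] holders={T1,T2,T3}
Step 5: signal(T3) -> count=0 queue=[] holders={T1,T2,T4}
Step 6: signal(T2) -> count=1 queue=[] holders={T1,T4}
Step 7: signal(T1) -> count=2 queue=[] holders={T4}
Step 8: wait(T1) -> count=1 queue=[] holders={T1,T4}
Step 9: wait(T3) -> count=0 queue=[] holders={T1,T3,T4}
Step 10: wait(T2) -> count=0 queue=[T2] holders={T1,T3,T4}
Step 11: signal(T1) -> count=0 queue=[] holders={T2,T3,T4}
Step 12: wait(T1) -> count=0 queue=[T1] holders={T2,T3,T4}
Step 13: signal(T2) -> count=0 queue=[] holders={T1,T3,T4}
Final holders: {T1,T3,T4} -> T2 not in holders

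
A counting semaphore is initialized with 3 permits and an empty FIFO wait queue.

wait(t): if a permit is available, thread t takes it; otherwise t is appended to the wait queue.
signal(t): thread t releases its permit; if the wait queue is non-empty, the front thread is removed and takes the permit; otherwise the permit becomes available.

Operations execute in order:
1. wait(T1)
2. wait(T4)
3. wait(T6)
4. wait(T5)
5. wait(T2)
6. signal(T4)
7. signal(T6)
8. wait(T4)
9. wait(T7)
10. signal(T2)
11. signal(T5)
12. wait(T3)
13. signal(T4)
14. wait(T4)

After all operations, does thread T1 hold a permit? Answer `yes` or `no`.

Answer: yes

Derivation:
Step 1: wait(T1) -> count=2 queue=[] holders={T1}
Step 2: wait(T4) -> count=1 queue=[] holders={T1,T4}
Step 3: wait(T6) -> count=0 queue=[] holders={T1,T4,T6}
Step 4: wait(T5) -> count=0 queue=[T5] holders={T1,T4,T6}
Step 5: wait(T2) -> count=0 queue=[T5,T2] holders={T1,T4,T6}
Step 6: signal(T4) -> count=0 queue=[T2] holders={T1,T5,T6}
Step 7: signal(T6) -> count=0 queue=[] holders={T1,T2,T5}
Step 8: wait(T4) -> count=0 queue=[T4] holders={T1,T2,T5}
Step 9: wait(T7) -> count=0 queue=[T4,T7] holders={T1,T2,T5}
Step 10: signal(T2) -> count=0 queue=[T7] holders={T1,T4,T5}
Step 11: signal(T5) -> count=0 queue=[] holders={T1,T4,T7}
Step 12: wait(T3) -> count=0 queue=[T3] holders={T1,T4,T7}
Step 13: signal(T4) -> count=0 queue=[] holders={T1,T3,T7}
Step 14: wait(T4) -> count=0 queue=[T4] holders={T1,T3,T7}
Final holders: {T1,T3,T7} -> T1 in holders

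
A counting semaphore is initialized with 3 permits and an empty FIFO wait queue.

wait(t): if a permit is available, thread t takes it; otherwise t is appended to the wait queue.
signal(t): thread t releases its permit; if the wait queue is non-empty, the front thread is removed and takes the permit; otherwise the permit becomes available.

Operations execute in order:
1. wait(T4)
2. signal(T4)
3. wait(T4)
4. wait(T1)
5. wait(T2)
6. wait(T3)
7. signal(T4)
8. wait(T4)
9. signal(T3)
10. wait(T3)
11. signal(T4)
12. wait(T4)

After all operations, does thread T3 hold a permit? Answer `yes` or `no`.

Step 1: wait(T4) -> count=2 queue=[] holders={T4}
Step 2: signal(T4) -> count=3 queue=[] holders={none}
Step 3: wait(T4) -> count=2 queue=[] holders={T4}
Step 4: wait(T1) -> count=1 queue=[] holders={T1,T4}
Step 5: wait(T2) -> count=0 queue=[] holders={T1,T2,T4}
Step 6: wait(T3) -> count=0 queue=[T3] holders={T1,T2,T4}
Step 7: signal(T4) -> count=0 queue=[] holders={T1,T2,T3}
Step 8: wait(T4) -> count=0 queue=[T4] holders={T1,T2,T3}
Step 9: signal(T3) -> count=0 queue=[] holders={T1,T2,T4}
Step 10: wait(T3) -> count=0 queue=[T3] holders={T1,T2,T4}
Step 11: signal(T4) -> count=0 queue=[] holders={T1,T2,T3}
Step 12: wait(T4) -> count=0 queue=[T4] holders={T1,T2,T3}
Final holders: {T1,T2,T3} -> T3 in holders

Answer: yes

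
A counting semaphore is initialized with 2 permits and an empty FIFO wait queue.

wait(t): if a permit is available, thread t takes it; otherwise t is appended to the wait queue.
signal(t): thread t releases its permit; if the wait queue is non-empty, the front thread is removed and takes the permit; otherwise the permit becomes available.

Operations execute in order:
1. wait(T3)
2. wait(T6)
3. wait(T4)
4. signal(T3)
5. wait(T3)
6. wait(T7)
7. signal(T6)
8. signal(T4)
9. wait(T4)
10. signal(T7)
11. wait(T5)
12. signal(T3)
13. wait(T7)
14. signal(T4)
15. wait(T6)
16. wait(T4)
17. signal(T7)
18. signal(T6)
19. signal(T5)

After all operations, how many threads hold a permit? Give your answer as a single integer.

Step 1: wait(T3) -> count=1 queue=[] holders={T3}
Step 2: wait(T6) -> count=0 queue=[] holders={T3,T6}
Step 3: wait(T4) -> count=0 queue=[T4] holders={T3,T6}
Step 4: signal(T3) -> count=0 queue=[] holders={T4,T6}
Step 5: wait(T3) -> count=0 queue=[T3] holders={T4,T6}
Step 6: wait(T7) -> count=0 queue=[T3,T7] holders={T4,T6}
Step 7: signal(T6) -> count=0 queue=[T7] holders={T3,T4}
Step 8: signal(T4) -> count=0 queue=[] holders={T3,T7}
Step 9: wait(T4) -> count=0 queue=[T4] holders={T3,T7}
Step 10: signal(T7) -> count=0 queue=[] holders={T3,T4}
Step 11: wait(T5) -> count=0 queue=[T5] holders={T3,T4}
Step 12: signal(T3) -> count=0 queue=[] holders={T4,T5}
Step 13: wait(T7) -> count=0 queue=[T7] holders={T4,T5}
Step 14: signal(T4) -> count=0 queue=[] holders={T5,T7}
Step 15: wait(T6) -> count=0 queue=[T6] holders={T5,T7}
Step 16: wait(T4) -> count=0 queue=[T6,T4] holders={T5,T7}
Step 17: signal(T7) -> count=0 queue=[T4] holders={T5,T6}
Step 18: signal(T6) -> count=0 queue=[] holders={T4,T5}
Step 19: signal(T5) -> count=1 queue=[] holders={T4}
Final holders: {T4} -> 1 thread(s)

Answer: 1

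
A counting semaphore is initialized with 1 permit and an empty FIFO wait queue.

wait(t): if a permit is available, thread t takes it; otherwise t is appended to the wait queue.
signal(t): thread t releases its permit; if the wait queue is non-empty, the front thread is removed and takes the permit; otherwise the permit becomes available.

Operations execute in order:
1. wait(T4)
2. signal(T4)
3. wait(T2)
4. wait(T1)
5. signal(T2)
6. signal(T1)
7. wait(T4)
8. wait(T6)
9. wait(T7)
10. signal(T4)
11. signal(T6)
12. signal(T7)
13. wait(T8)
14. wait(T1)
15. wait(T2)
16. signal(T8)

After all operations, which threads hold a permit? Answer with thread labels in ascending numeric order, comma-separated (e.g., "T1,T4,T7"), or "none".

Step 1: wait(T4) -> count=0 queue=[] holders={T4}
Step 2: signal(T4) -> count=1 queue=[] holders={none}
Step 3: wait(T2) -> count=0 queue=[] holders={T2}
Step 4: wait(T1) -> count=0 queue=[T1] holders={T2}
Step 5: signal(T2) -> count=0 queue=[] holders={T1}
Step 6: signal(T1) -> count=1 queue=[] holders={none}
Step 7: wait(T4) -> count=0 queue=[] holders={T4}
Step 8: wait(T6) -> count=0 queue=[T6] holders={T4}
Step 9: wait(T7) -> count=0 queue=[T6,T7] holders={T4}
Step 10: signal(T4) -> count=0 queue=[T7] holders={T6}
Step 11: signal(T6) -> count=0 queue=[] holders={T7}
Step 12: signal(T7) -> count=1 queue=[] holders={none}
Step 13: wait(T8) -> count=0 queue=[] holders={T8}
Step 14: wait(T1) -> count=0 queue=[T1] holders={T8}
Step 15: wait(T2) -> count=0 queue=[T1,T2] holders={T8}
Step 16: signal(T8) -> count=0 queue=[T2] holders={T1}
Final holders: T1

Answer: T1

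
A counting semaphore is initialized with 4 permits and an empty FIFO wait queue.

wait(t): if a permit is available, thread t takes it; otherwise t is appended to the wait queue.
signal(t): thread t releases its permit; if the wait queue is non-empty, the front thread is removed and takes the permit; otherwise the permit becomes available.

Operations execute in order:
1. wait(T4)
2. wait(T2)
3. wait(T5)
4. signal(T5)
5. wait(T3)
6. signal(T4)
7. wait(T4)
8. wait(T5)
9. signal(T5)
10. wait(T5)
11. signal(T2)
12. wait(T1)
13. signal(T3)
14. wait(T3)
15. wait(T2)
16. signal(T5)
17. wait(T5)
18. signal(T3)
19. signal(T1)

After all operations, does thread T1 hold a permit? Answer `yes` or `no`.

Answer: no

Derivation:
Step 1: wait(T4) -> count=3 queue=[] holders={T4}
Step 2: wait(T2) -> count=2 queue=[] holders={T2,T4}
Step 3: wait(T5) -> count=1 queue=[] holders={T2,T4,T5}
Step 4: signal(T5) -> count=2 queue=[] holders={T2,T4}
Step 5: wait(T3) -> count=1 queue=[] holders={T2,T3,T4}
Step 6: signal(T4) -> count=2 queue=[] holders={T2,T3}
Step 7: wait(T4) -> count=1 queue=[] holders={T2,T3,T4}
Step 8: wait(T5) -> count=0 queue=[] holders={T2,T3,T4,T5}
Step 9: signal(T5) -> count=1 queue=[] holders={T2,T3,T4}
Step 10: wait(T5) -> count=0 queue=[] holders={T2,T3,T4,T5}
Step 11: signal(T2) -> count=1 queue=[] holders={T3,T4,T5}
Step 12: wait(T1) -> count=0 queue=[] holders={T1,T3,T4,T5}
Step 13: signal(T3) -> count=1 queue=[] holders={T1,T4,T5}
Step 14: wait(T3) -> count=0 queue=[] holders={T1,T3,T4,T5}
Step 15: wait(T2) -> count=0 queue=[T2] holders={T1,T3,T4,T5}
Step 16: signal(T5) -> count=0 queue=[] holders={T1,T2,T3,T4}
Step 17: wait(T5) -> count=0 queue=[T5] holders={T1,T2,T3,T4}
Step 18: signal(T3) -> count=0 queue=[] holders={T1,T2,T4,T5}
Step 19: signal(T1) -> count=1 queue=[] holders={T2,T4,T5}
Final holders: {T2,T4,T5} -> T1 not in holders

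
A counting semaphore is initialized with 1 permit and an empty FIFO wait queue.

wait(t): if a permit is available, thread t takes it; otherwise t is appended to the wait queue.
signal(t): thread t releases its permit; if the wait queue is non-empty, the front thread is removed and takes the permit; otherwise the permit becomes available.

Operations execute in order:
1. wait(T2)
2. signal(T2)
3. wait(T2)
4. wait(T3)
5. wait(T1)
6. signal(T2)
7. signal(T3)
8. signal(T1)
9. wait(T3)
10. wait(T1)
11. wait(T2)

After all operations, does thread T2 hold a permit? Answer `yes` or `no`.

Answer: no

Derivation:
Step 1: wait(T2) -> count=0 queue=[] holders={T2}
Step 2: signal(T2) -> count=1 queue=[] holders={none}
Step 3: wait(T2) -> count=0 queue=[] holders={T2}
Step 4: wait(T3) -> count=0 queue=[T3] holders={T2}
Step 5: wait(T1) -> count=0 queue=[T3,T1] holders={T2}
Step 6: signal(T2) -> count=0 queue=[T1] holders={T3}
Step 7: signal(T3) -> count=0 queue=[] holders={T1}
Step 8: signal(T1) -> count=1 queue=[] holders={none}
Step 9: wait(T3) -> count=0 queue=[] holders={T3}
Step 10: wait(T1) -> count=0 queue=[T1] holders={T3}
Step 11: wait(T2) -> count=0 queue=[T1,T2] holders={T3}
Final holders: {T3} -> T2 not in holders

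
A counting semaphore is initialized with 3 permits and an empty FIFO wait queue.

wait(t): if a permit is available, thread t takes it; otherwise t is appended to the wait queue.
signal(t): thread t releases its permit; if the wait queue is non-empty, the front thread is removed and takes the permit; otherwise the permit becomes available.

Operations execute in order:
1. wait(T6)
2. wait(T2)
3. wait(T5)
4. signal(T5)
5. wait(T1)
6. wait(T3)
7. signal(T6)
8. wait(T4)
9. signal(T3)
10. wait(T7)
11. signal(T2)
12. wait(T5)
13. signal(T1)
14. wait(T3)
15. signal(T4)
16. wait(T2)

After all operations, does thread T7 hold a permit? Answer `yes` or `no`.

Step 1: wait(T6) -> count=2 queue=[] holders={T6}
Step 2: wait(T2) -> count=1 queue=[] holders={T2,T6}
Step 3: wait(T5) -> count=0 queue=[] holders={T2,T5,T6}
Step 4: signal(T5) -> count=1 queue=[] holders={T2,T6}
Step 5: wait(T1) -> count=0 queue=[] holders={T1,T2,T6}
Step 6: wait(T3) -> count=0 queue=[T3] holders={T1,T2,T6}
Step 7: signal(T6) -> count=0 queue=[] holders={T1,T2,T3}
Step 8: wait(T4) -> count=0 queue=[T4] holders={T1,T2,T3}
Step 9: signal(T3) -> count=0 queue=[] holders={T1,T2,T4}
Step 10: wait(T7) -> count=0 queue=[T7] holders={T1,T2,T4}
Step 11: signal(T2) -> count=0 queue=[] holders={T1,T4,T7}
Step 12: wait(T5) -> count=0 queue=[T5] holders={T1,T4,T7}
Step 13: signal(T1) -> count=0 queue=[] holders={T4,T5,T7}
Step 14: wait(T3) -> count=0 queue=[T3] holders={T4,T5,T7}
Step 15: signal(T4) -> count=0 queue=[] holders={T3,T5,T7}
Step 16: wait(T2) -> count=0 queue=[T2] holders={T3,T5,T7}
Final holders: {T3,T5,T7} -> T7 in holders

Answer: yes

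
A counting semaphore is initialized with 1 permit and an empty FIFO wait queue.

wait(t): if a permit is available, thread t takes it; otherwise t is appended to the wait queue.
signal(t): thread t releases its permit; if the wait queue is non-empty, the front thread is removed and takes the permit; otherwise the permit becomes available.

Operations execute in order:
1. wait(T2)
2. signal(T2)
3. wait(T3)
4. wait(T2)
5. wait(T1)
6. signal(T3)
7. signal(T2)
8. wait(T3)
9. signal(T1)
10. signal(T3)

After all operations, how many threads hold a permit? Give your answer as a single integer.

Step 1: wait(T2) -> count=0 queue=[] holders={T2}
Step 2: signal(T2) -> count=1 queue=[] holders={none}
Step 3: wait(T3) -> count=0 queue=[] holders={T3}
Step 4: wait(T2) -> count=0 queue=[T2] holders={T3}
Step 5: wait(T1) -> count=0 queue=[T2,T1] holders={T3}
Step 6: signal(T3) -> count=0 queue=[T1] holders={T2}
Step 7: signal(T2) -> count=0 queue=[] holders={T1}
Step 8: wait(T3) -> count=0 queue=[T3] holders={T1}
Step 9: signal(T1) -> count=0 queue=[] holders={T3}
Step 10: signal(T3) -> count=1 queue=[] holders={none}
Final holders: {none} -> 0 thread(s)

Answer: 0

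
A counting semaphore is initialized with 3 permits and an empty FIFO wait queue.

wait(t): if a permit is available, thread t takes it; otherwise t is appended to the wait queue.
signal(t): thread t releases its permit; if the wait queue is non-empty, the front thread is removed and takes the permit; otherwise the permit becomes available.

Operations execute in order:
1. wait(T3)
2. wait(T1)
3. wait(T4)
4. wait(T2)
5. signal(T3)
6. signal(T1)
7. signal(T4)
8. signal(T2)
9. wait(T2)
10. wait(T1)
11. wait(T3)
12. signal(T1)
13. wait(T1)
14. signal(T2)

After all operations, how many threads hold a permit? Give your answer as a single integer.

Answer: 2

Derivation:
Step 1: wait(T3) -> count=2 queue=[] holders={T3}
Step 2: wait(T1) -> count=1 queue=[] holders={T1,T3}
Step 3: wait(T4) -> count=0 queue=[] holders={T1,T3,T4}
Step 4: wait(T2) -> count=0 queue=[T2] holders={T1,T3,T4}
Step 5: signal(T3) -> count=0 queue=[] holders={T1,T2,T4}
Step 6: signal(T1) -> count=1 queue=[] holders={T2,T4}
Step 7: signal(T4) -> count=2 queue=[] holders={T2}
Step 8: signal(T2) -> count=3 queue=[] holders={none}
Step 9: wait(T2) -> count=2 queue=[] holders={T2}
Step 10: wait(T1) -> count=1 queue=[] holders={T1,T2}
Step 11: wait(T3) -> count=0 queue=[] holders={T1,T2,T3}
Step 12: signal(T1) -> count=1 queue=[] holders={T2,T3}
Step 13: wait(T1) -> count=0 queue=[] holders={T1,T2,T3}
Step 14: signal(T2) -> count=1 queue=[] holders={T1,T3}
Final holders: {T1,T3} -> 2 thread(s)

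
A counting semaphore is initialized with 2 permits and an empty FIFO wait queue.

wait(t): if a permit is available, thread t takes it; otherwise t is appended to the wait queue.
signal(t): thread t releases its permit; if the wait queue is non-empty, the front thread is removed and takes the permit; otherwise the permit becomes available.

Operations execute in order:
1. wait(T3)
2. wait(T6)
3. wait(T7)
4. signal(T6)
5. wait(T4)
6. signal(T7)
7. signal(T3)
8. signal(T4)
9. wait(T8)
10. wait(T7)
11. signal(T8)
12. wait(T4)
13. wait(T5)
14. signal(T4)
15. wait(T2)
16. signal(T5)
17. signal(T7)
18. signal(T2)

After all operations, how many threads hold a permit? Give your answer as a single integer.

Answer: 0

Derivation:
Step 1: wait(T3) -> count=1 queue=[] holders={T3}
Step 2: wait(T6) -> count=0 queue=[] holders={T3,T6}
Step 3: wait(T7) -> count=0 queue=[T7] holders={T3,T6}
Step 4: signal(T6) -> count=0 queue=[] holders={T3,T7}
Step 5: wait(T4) -> count=0 queue=[T4] holders={T3,T7}
Step 6: signal(T7) -> count=0 queue=[] holders={T3,T4}
Step 7: signal(T3) -> count=1 queue=[] holders={T4}
Step 8: signal(T4) -> count=2 queue=[] holders={none}
Step 9: wait(T8) -> count=1 queue=[] holders={T8}
Step 10: wait(T7) -> count=0 queue=[] holders={T7,T8}
Step 11: signal(T8) -> count=1 queue=[] holders={T7}
Step 12: wait(T4) -> count=0 queue=[] holders={T4,T7}
Step 13: wait(T5) -> count=0 queue=[T5] holders={T4,T7}
Step 14: signal(T4) -> count=0 queue=[] holders={T5,T7}
Step 15: wait(T2) -> count=0 queue=[T2] holders={T5,T7}
Step 16: signal(T5) -> count=0 queue=[] holders={T2,T7}
Step 17: signal(T7) -> count=1 queue=[] holders={T2}
Step 18: signal(T2) -> count=2 queue=[] holders={none}
Final holders: {none} -> 0 thread(s)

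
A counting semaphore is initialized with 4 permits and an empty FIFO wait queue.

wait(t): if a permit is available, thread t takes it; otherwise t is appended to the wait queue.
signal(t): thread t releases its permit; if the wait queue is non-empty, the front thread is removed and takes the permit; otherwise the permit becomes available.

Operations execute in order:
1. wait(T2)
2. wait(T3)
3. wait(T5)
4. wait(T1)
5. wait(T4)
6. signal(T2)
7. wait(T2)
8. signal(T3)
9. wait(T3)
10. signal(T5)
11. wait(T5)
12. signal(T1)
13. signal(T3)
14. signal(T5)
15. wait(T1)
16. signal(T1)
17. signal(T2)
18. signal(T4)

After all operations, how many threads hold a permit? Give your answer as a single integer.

Step 1: wait(T2) -> count=3 queue=[] holders={T2}
Step 2: wait(T3) -> count=2 queue=[] holders={T2,T3}
Step 3: wait(T5) -> count=1 queue=[] holders={T2,T3,T5}
Step 4: wait(T1) -> count=0 queue=[] holders={T1,T2,T3,T5}
Step 5: wait(T4) -> count=0 queue=[T4] holders={T1,T2,T3,T5}
Step 6: signal(T2) -> count=0 queue=[] holders={T1,T3,T4,T5}
Step 7: wait(T2) -> count=0 queue=[T2] holders={T1,T3,T4,T5}
Step 8: signal(T3) -> count=0 queue=[] holders={T1,T2,T4,T5}
Step 9: wait(T3) -> count=0 queue=[T3] holders={T1,T2,T4,T5}
Step 10: signal(T5) -> count=0 queue=[] holders={T1,T2,T3,T4}
Step 11: wait(T5) -> count=0 queue=[T5] holders={T1,T2,T3,T4}
Step 12: signal(T1) -> count=0 queue=[] holders={T2,T3,T4,T5}
Step 13: signal(T3) -> count=1 queue=[] holders={T2,T4,T5}
Step 14: signal(T5) -> count=2 queue=[] holders={T2,T4}
Step 15: wait(T1) -> count=1 queue=[] holders={T1,T2,T4}
Step 16: signal(T1) -> count=2 queue=[] holders={T2,T4}
Step 17: signal(T2) -> count=3 queue=[] holders={T4}
Step 18: signal(T4) -> count=4 queue=[] holders={none}
Final holders: {none} -> 0 thread(s)

Answer: 0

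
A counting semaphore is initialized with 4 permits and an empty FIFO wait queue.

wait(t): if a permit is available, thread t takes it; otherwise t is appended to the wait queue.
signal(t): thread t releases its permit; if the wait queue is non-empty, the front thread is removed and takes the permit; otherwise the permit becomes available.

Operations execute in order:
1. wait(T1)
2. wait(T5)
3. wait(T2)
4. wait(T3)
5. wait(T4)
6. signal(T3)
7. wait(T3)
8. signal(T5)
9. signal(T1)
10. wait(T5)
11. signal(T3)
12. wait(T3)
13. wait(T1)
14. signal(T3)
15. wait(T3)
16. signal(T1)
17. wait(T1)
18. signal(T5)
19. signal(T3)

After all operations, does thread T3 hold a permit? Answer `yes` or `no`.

Answer: no

Derivation:
Step 1: wait(T1) -> count=3 queue=[] holders={T1}
Step 2: wait(T5) -> count=2 queue=[] holders={T1,T5}
Step 3: wait(T2) -> count=1 queue=[] holders={T1,T2,T5}
Step 4: wait(T3) -> count=0 queue=[] holders={T1,T2,T3,T5}
Step 5: wait(T4) -> count=0 queue=[T4] holders={T1,T2,T3,T5}
Step 6: signal(T3) -> count=0 queue=[] holders={T1,T2,T4,T5}
Step 7: wait(T3) -> count=0 queue=[T3] holders={T1,T2,T4,T5}
Step 8: signal(T5) -> count=0 queue=[] holders={T1,T2,T3,T4}
Step 9: signal(T1) -> count=1 queue=[] holders={T2,T3,T4}
Step 10: wait(T5) -> count=0 queue=[] holders={T2,T3,T4,T5}
Step 11: signal(T3) -> count=1 queue=[] holders={T2,T4,T5}
Step 12: wait(T3) -> count=0 queue=[] holders={T2,T3,T4,T5}
Step 13: wait(T1) -> count=0 queue=[T1] holders={T2,T3,T4,T5}
Step 14: signal(T3) -> count=0 queue=[] holders={T1,T2,T4,T5}
Step 15: wait(T3) -> count=0 queue=[T3] holders={T1,T2,T4,T5}
Step 16: signal(T1) -> count=0 queue=[] holders={T2,T3,T4,T5}
Step 17: wait(T1) -> count=0 queue=[T1] holders={T2,T3,T4,T5}
Step 18: signal(T5) -> count=0 queue=[] holders={T1,T2,T3,T4}
Step 19: signal(T3) -> count=1 queue=[] holders={T1,T2,T4}
Final holders: {T1,T2,T4} -> T3 not in holders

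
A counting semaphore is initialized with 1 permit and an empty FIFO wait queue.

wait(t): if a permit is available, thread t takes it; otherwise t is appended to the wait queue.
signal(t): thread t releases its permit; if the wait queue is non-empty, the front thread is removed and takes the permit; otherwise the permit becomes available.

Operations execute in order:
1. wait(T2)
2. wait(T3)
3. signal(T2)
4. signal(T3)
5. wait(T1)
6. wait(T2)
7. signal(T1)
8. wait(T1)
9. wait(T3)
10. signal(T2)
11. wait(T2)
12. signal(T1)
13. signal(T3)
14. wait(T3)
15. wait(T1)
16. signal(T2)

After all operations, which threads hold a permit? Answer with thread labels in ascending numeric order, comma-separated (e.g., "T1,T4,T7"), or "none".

Answer: T3

Derivation:
Step 1: wait(T2) -> count=0 queue=[] holders={T2}
Step 2: wait(T3) -> count=0 queue=[T3] holders={T2}
Step 3: signal(T2) -> count=0 queue=[] holders={T3}
Step 4: signal(T3) -> count=1 queue=[] holders={none}
Step 5: wait(T1) -> count=0 queue=[] holders={T1}
Step 6: wait(T2) -> count=0 queue=[T2] holders={T1}
Step 7: signal(T1) -> count=0 queue=[] holders={T2}
Step 8: wait(T1) -> count=0 queue=[T1] holders={T2}
Step 9: wait(T3) -> count=0 queue=[T1,T3] holders={T2}
Step 10: signal(T2) -> count=0 queue=[T3] holders={T1}
Step 11: wait(T2) -> count=0 queue=[T3,T2] holders={T1}
Step 12: signal(T1) -> count=0 queue=[T2] holders={T3}
Step 13: signal(T3) -> count=0 queue=[] holders={T2}
Step 14: wait(T3) -> count=0 queue=[T3] holders={T2}
Step 15: wait(T1) -> count=0 queue=[T3,T1] holders={T2}
Step 16: signal(T2) -> count=0 queue=[T1] holders={T3}
Final holders: T3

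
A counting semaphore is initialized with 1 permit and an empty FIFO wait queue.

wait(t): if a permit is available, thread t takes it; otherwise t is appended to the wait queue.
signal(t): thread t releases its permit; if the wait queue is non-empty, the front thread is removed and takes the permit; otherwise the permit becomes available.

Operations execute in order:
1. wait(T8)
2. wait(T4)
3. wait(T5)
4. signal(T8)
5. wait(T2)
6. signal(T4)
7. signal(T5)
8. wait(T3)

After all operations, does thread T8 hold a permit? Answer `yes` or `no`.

Answer: no

Derivation:
Step 1: wait(T8) -> count=0 queue=[] holders={T8}
Step 2: wait(T4) -> count=0 queue=[T4] holders={T8}
Step 3: wait(T5) -> count=0 queue=[T4,T5] holders={T8}
Step 4: signal(T8) -> count=0 queue=[T5] holders={T4}
Step 5: wait(T2) -> count=0 queue=[T5,T2] holders={T4}
Step 6: signal(T4) -> count=0 queue=[T2] holders={T5}
Step 7: signal(T5) -> count=0 queue=[] holders={T2}
Step 8: wait(T3) -> count=0 queue=[T3] holders={T2}
Final holders: {T2} -> T8 not in holders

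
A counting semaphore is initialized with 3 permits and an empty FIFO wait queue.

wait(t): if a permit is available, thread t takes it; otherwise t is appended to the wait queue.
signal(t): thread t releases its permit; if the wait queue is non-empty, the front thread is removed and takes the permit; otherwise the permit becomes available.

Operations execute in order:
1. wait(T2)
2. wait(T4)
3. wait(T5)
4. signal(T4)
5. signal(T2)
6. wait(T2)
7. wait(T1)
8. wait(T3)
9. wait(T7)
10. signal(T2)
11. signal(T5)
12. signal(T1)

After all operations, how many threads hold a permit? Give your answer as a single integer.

Answer: 2

Derivation:
Step 1: wait(T2) -> count=2 queue=[] holders={T2}
Step 2: wait(T4) -> count=1 queue=[] holders={T2,T4}
Step 3: wait(T5) -> count=0 queue=[] holders={T2,T4,T5}
Step 4: signal(T4) -> count=1 queue=[] holders={T2,T5}
Step 5: signal(T2) -> count=2 queue=[] holders={T5}
Step 6: wait(T2) -> count=1 queue=[] holders={T2,T5}
Step 7: wait(T1) -> count=0 queue=[] holders={T1,T2,T5}
Step 8: wait(T3) -> count=0 queue=[T3] holders={T1,T2,T5}
Step 9: wait(T7) -> count=0 queue=[T3,T7] holders={T1,T2,T5}
Step 10: signal(T2) -> count=0 queue=[T7] holders={T1,T3,T5}
Step 11: signal(T5) -> count=0 queue=[] holders={T1,T3,T7}
Step 12: signal(T1) -> count=1 queue=[] holders={T3,T7}
Final holders: {T3,T7} -> 2 thread(s)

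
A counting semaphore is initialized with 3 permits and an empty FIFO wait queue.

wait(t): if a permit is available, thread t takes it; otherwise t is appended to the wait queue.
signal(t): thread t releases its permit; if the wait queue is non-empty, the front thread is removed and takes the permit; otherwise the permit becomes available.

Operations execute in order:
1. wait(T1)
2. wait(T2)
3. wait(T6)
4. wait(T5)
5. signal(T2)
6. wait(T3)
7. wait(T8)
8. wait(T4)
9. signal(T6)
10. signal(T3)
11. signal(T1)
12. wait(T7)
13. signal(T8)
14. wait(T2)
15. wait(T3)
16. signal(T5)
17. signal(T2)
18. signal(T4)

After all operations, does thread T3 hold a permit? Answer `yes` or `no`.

Answer: yes

Derivation:
Step 1: wait(T1) -> count=2 queue=[] holders={T1}
Step 2: wait(T2) -> count=1 queue=[] holders={T1,T2}
Step 3: wait(T6) -> count=0 queue=[] holders={T1,T2,T6}
Step 4: wait(T5) -> count=0 queue=[T5] holders={T1,T2,T6}
Step 5: signal(T2) -> count=0 queue=[] holders={T1,T5,T6}
Step 6: wait(T3) -> count=0 queue=[T3] holders={T1,T5,T6}
Step 7: wait(T8) -> count=0 queue=[T3,T8] holders={T1,T5,T6}
Step 8: wait(T4) -> count=0 queue=[T3,T8,T4] holders={T1,T5,T6}
Step 9: signal(T6) -> count=0 queue=[T8,T4] holders={T1,T3,T5}
Step 10: signal(T3) -> count=0 queue=[T4] holders={T1,T5,T8}
Step 11: signal(T1) -> count=0 queue=[] holders={T4,T5,T8}
Step 12: wait(T7) -> count=0 queue=[T7] holders={T4,T5,T8}
Step 13: signal(T8) -> count=0 queue=[] holders={T4,T5,T7}
Step 14: wait(T2) -> count=0 queue=[T2] holders={T4,T5,T7}
Step 15: wait(T3) -> count=0 queue=[T2,T3] holders={T4,T5,T7}
Step 16: signal(T5) -> count=0 queue=[T3] holders={T2,T4,T7}
Step 17: signal(T2) -> count=0 queue=[] holders={T3,T4,T7}
Step 18: signal(T4) -> count=1 queue=[] holders={T3,T7}
Final holders: {T3,T7} -> T3 in holders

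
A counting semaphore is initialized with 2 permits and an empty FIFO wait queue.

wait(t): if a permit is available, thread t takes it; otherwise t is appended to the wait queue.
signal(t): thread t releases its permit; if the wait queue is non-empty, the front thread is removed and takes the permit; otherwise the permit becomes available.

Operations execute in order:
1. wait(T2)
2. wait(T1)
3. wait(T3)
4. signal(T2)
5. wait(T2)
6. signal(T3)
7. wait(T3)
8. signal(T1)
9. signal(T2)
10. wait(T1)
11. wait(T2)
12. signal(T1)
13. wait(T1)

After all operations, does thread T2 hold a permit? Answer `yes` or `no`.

Answer: yes

Derivation:
Step 1: wait(T2) -> count=1 queue=[] holders={T2}
Step 2: wait(T1) -> count=0 queue=[] holders={T1,T2}
Step 3: wait(T3) -> count=0 queue=[T3] holders={T1,T2}
Step 4: signal(T2) -> count=0 queue=[] holders={T1,T3}
Step 5: wait(T2) -> count=0 queue=[T2] holders={T1,T3}
Step 6: signal(T3) -> count=0 queue=[] holders={T1,T2}
Step 7: wait(T3) -> count=0 queue=[T3] holders={T1,T2}
Step 8: signal(T1) -> count=0 queue=[] holders={T2,T3}
Step 9: signal(T2) -> count=1 queue=[] holders={T3}
Step 10: wait(T1) -> count=0 queue=[] holders={T1,T3}
Step 11: wait(T2) -> count=0 queue=[T2] holders={T1,T3}
Step 12: signal(T1) -> count=0 queue=[] holders={T2,T3}
Step 13: wait(T1) -> count=0 queue=[T1] holders={T2,T3}
Final holders: {T2,T3} -> T2 in holders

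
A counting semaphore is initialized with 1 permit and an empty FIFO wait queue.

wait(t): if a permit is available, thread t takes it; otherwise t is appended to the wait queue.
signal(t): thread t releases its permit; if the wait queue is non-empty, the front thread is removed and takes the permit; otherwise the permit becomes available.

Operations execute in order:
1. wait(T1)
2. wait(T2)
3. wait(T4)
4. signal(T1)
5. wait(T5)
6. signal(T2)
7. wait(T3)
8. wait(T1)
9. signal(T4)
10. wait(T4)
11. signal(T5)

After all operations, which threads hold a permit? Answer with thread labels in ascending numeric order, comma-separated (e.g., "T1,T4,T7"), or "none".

Step 1: wait(T1) -> count=0 queue=[] holders={T1}
Step 2: wait(T2) -> count=0 queue=[T2] holders={T1}
Step 3: wait(T4) -> count=0 queue=[T2,T4] holders={T1}
Step 4: signal(T1) -> count=0 queue=[T4] holders={T2}
Step 5: wait(T5) -> count=0 queue=[T4,T5] holders={T2}
Step 6: signal(T2) -> count=0 queue=[T5] holders={T4}
Step 7: wait(T3) -> count=0 queue=[T5,T3] holders={T4}
Step 8: wait(T1) -> count=0 queue=[T5,T3,T1] holders={T4}
Step 9: signal(T4) -> count=0 queue=[T3,T1] holders={T5}
Step 10: wait(T4) -> count=0 queue=[T3,T1,T4] holders={T5}
Step 11: signal(T5) -> count=0 queue=[T1,T4] holders={T3}
Final holders: T3

Answer: T3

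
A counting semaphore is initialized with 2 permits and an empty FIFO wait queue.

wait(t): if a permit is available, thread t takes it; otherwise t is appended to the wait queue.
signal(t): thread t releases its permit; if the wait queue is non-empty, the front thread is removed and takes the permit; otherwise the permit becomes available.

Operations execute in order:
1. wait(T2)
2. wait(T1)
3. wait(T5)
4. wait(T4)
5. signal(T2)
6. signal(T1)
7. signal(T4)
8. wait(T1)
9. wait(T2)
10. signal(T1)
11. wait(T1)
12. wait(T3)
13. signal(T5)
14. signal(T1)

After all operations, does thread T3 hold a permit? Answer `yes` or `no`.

Step 1: wait(T2) -> count=1 queue=[] holders={T2}
Step 2: wait(T1) -> count=0 queue=[] holders={T1,T2}
Step 3: wait(T5) -> count=0 queue=[T5] holders={T1,T2}
Step 4: wait(T4) -> count=0 queue=[T5,T4] holders={T1,T2}
Step 5: signal(T2) -> count=0 queue=[T4] holders={T1,T5}
Step 6: signal(T1) -> count=0 queue=[] holders={T4,T5}
Step 7: signal(T4) -> count=1 queue=[] holders={T5}
Step 8: wait(T1) -> count=0 queue=[] holders={T1,T5}
Step 9: wait(T2) -> count=0 queue=[T2] holders={T1,T5}
Step 10: signal(T1) -> count=0 queue=[] holders={T2,T5}
Step 11: wait(T1) -> count=0 queue=[T1] holders={T2,T5}
Step 12: wait(T3) -> count=0 queue=[T1,T3] holders={T2,T5}
Step 13: signal(T5) -> count=0 queue=[T3] holders={T1,T2}
Step 14: signal(T1) -> count=0 queue=[] holders={T2,T3}
Final holders: {T2,T3} -> T3 in holders

Answer: yes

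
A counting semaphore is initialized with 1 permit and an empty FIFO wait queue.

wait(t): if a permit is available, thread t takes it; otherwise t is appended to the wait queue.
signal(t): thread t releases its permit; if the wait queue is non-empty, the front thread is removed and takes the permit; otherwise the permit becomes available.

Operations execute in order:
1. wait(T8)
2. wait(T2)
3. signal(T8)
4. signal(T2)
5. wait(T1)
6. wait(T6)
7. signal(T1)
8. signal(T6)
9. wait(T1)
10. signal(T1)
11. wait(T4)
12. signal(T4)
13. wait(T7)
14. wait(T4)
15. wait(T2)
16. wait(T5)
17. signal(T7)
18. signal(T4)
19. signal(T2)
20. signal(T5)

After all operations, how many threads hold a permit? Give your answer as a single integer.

Step 1: wait(T8) -> count=0 queue=[] holders={T8}
Step 2: wait(T2) -> count=0 queue=[T2] holders={T8}
Step 3: signal(T8) -> count=0 queue=[] holders={T2}
Step 4: signal(T2) -> count=1 queue=[] holders={none}
Step 5: wait(T1) -> count=0 queue=[] holders={T1}
Step 6: wait(T6) -> count=0 queue=[T6] holders={T1}
Step 7: signal(T1) -> count=0 queue=[] holders={T6}
Step 8: signal(T6) -> count=1 queue=[] holders={none}
Step 9: wait(T1) -> count=0 queue=[] holders={T1}
Step 10: signal(T1) -> count=1 queue=[] holders={none}
Step 11: wait(T4) -> count=0 queue=[] holders={T4}
Step 12: signal(T4) -> count=1 queue=[] holders={none}
Step 13: wait(T7) -> count=0 queue=[] holders={T7}
Step 14: wait(T4) -> count=0 queue=[T4] holders={T7}
Step 15: wait(T2) -> count=0 queue=[T4,T2] holders={T7}
Step 16: wait(T5) -> count=0 queue=[T4,T2,T5] holders={T7}
Step 17: signal(T7) -> count=0 queue=[T2,T5] holders={T4}
Step 18: signal(T4) -> count=0 queue=[T5] holders={T2}
Step 19: signal(T2) -> count=0 queue=[] holders={T5}
Step 20: signal(T5) -> count=1 queue=[] holders={none}
Final holders: {none} -> 0 thread(s)

Answer: 0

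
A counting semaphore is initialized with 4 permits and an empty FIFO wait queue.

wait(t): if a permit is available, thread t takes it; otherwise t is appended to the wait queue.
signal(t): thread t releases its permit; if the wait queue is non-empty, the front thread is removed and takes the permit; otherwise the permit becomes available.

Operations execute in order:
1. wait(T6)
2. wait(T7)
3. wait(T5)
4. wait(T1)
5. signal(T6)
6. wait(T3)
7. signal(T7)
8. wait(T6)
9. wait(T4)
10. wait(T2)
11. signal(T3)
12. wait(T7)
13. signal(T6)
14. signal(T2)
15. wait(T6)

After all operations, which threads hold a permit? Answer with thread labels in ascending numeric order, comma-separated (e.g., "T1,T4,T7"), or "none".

Step 1: wait(T6) -> count=3 queue=[] holders={T6}
Step 2: wait(T7) -> count=2 queue=[] holders={T6,T7}
Step 3: wait(T5) -> count=1 queue=[] holders={T5,T6,T7}
Step 4: wait(T1) -> count=0 queue=[] holders={T1,T5,T6,T7}
Step 5: signal(T6) -> count=1 queue=[] holders={T1,T5,T7}
Step 6: wait(T3) -> count=0 queue=[] holders={T1,T3,T5,T7}
Step 7: signal(T7) -> count=1 queue=[] holders={T1,T3,T5}
Step 8: wait(T6) -> count=0 queue=[] holders={T1,T3,T5,T6}
Step 9: wait(T4) -> count=0 queue=[T4] holders={T1,T3,T5,T6}
Step 10: wait(T2) -> count=0 queue=[T4,T2] holders={T1,T3,T5,T6}
Step 11: signal(T3) -> count=0 queue=[T2] holders={T1,T4,T5,T6}
Step 12: wait(T7) -> count=0 queue=[T2,T7] holders={T1,T4,T5,T6}
Step 13: signal(T6) -> count=0 queue=[T7] holders={T1,T2,T4,T5}
Step 14: signal(T2) -> count=0 queue=[] holders={T1,T4,T5,T7}
Step 15: wait(T6) -> count=0 queue=[T6] holders={T1,T4,T5,T7}
Final holders: T1,T4,T5,T7

Answer: T1,T4,T5,T7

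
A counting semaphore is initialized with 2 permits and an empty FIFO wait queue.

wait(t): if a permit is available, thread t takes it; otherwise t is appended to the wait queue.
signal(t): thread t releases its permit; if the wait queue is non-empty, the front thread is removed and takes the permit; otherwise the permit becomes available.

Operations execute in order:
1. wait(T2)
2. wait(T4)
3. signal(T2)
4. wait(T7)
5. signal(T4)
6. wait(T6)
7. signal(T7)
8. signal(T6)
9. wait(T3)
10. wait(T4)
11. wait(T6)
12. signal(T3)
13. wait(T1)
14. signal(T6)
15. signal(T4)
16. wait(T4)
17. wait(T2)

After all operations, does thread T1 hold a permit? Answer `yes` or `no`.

Answer: yes

Derivation:
Step 1: wait(T2) -> count=1 queue=[] holders={T2}
Step 2: wait(T4) -> count=0 queue=[] holders={T2,T4}
Step 3: signal(T2) -> count=1 queue=[] holders={T4}
Step 4: wait(T7) -> count=0 queue=[] holders={T4,T7}
Step 5: signal(T4) -> count=1 queue=[] holders={T7}
Step 6: wait(T6) -> count=0 queue=[] holders={T6,T7}
Step 7: signal(T7) -> count=1 queue=[] holders={T6}
Step 8: signal(T6) -> count=2 queue=[] holders={none}
Step 9: wait(T3) -> count=1 queue=[] holders={T3}
Step 10: wait(T4) -> count=0 queue=[] holders={T3,T4}
Step 11: wait(T6) -> count=0 queue=[T6] holders={T3,T4}
Step 12: signal(T3) -> count=0 queue=[] holders={T4,T6}
Step 13: wait(T1) -> count=0 queue=[T1] holders={T4,T6}
Step 14: signal(T6) -> count=0 queue=[] holders={T1,T4}
Step 15: signal(T4) -> count=1 queue=[] holders={T1}
Step 16: wait(T4) -> count=0 queue=[] holders={T1,T4}
Step 17: wait(T2) -> count=0 queue=[T2] holders={T1,T4}
Final holders: {T1,T4} -> T1 in holders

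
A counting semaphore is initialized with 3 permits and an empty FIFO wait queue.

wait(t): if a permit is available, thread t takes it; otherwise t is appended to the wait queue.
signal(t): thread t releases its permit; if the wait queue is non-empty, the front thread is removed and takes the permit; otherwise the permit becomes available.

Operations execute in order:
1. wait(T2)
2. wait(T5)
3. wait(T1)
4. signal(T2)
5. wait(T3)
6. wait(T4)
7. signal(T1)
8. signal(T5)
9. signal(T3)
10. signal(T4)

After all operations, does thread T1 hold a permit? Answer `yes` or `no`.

Answer: no

Derivation:
Step 1: wait(T2) -> count=2 queue=[] holders={T2}
Step 2: wait(T5) -> count=1 queue=[] holders={T2,T5}
Step 3: wait(T1) -> count=0 queue=[] holders={T1,T2,T5}
Step 4: signal(T2) -> count=1 queue=[] holders={T1,T5}
Step 5: wait(T3) -> count=0 queue=[] holders={T1,T3,T5}
Step 6: wait(T4) -> count=0 queue=[T4] holders={T1,T3,T5}
Step 7: signal(T1) -> count=0 queue=[] holders={T3,T4,T5}
Step 8: signal(T5) -> count=1 queue=[] holders={T3,T4}
Step 9: signal(T3) -> count=2 queue=[] holders={T4}
Step 10: signal(T4) -> count=3 queue=[] holders={none}
Final holders: {none} -> T1 not in holders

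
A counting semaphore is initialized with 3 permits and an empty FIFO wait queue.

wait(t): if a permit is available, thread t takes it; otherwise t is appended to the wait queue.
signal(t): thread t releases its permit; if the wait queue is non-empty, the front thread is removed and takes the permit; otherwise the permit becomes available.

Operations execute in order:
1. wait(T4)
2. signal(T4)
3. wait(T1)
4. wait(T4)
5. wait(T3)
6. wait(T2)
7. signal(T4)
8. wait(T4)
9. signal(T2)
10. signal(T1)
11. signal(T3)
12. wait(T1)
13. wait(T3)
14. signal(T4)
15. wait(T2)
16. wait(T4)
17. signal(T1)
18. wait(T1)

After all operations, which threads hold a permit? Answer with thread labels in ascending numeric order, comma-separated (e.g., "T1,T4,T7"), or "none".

Answer: T2,T3,T4

Derivation:
Step 1: wait(T4) -> count=2 queue=[] holders={T4}
Step 2: signal(T4) -> count=3 queue=[] holders={none}
Step 3: wait(T1) -> count=2 queue=[] holders={T1}
Step 4: wait(T4) -> count=1 queue=[] holders={T1,T4}
Step 5: wait(T3) -> count=0 queue=[] holders={T1,T3,T4}
Step 6: wait(T2) -> count=0 queue=[T2] holders={T1,T3,T4}
Step 7: signal(T4) -> count=0 queue=[] holders={T1,T2,T3}
Step 8: wait(T4) -> count=0 queue=[T4] holders={T1,T2,T3}
Step 9: signal(T2) -> count=0 queue=[] holders={T1,T3,T4}
Step 10: signal(T1) -> count=1 queue=[] holders={T3,T4}
Step 11: signal(T3) -> count=2 queue=[] holders={T4}
Step 12: wait(T1) -> count=1 queue=[] holders={T1,T4}
Step 13: wait(T3) -> count=0 queue=[] holders={T1,T3,T4}
Step 14: signal(T4) -> count=1 queue=[] holders={T1,T3}
Step 15: wait(T2) -> count=0 queue=[] holders={T1,T2,T3}
Step 16: wait(T4) -> count=0 queue=[T4] holders={T1,T2,T3}
Step 17: signal(T1) -> count=0 queue=[] holders={T2,T3,T4}
Step 18: wait(T1) -> count=0 queue=[T1] holders={T2,T3,T4}
Final holders: T2,T3,T4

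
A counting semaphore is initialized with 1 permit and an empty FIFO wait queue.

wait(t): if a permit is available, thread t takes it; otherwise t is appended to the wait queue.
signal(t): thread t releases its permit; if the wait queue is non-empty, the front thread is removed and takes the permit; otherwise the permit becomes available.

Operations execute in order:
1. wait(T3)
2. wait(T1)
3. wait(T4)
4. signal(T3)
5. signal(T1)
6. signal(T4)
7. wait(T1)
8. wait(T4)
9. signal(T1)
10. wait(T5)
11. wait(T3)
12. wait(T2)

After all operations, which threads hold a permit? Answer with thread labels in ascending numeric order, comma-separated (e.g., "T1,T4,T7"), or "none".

Answer: T4

Derivation:
Step 1: wait(T3) -> count=0 queue=[] holders={T3}
Step 2: wait(T1) -> count=0 queue=[T1] holders={T3}
Step 3: wait(T4) -> count=0 queue=[T1,T4] holders={T3}
Step 4: signal(T3) -> count=0 queue=[T4] holders={T1}
Step 5: signal(T1) -> count=0 queue=[] holders={T4}
Step 6: signal(T4) -> count=1 queue=[] holders={none}
Step 7: wait(T1) -> count=0 queue=[] holders={T1}
Step 8: wait(T4) -> count=0 queue=[T4] holders={T1}
Step 9: signal(T1) -> count=0 queue=[] holders={T4}
Step 10: wait(T5) -> count=0 queue=[T5] holders={T4}
Step 11: wait(T3) -> count=0 queue=[T5,T3] holders={T4}
Step 12: wait(T2) -> count=0 queue=[T5,T3,T2] holders={T4}
Final holders: T4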